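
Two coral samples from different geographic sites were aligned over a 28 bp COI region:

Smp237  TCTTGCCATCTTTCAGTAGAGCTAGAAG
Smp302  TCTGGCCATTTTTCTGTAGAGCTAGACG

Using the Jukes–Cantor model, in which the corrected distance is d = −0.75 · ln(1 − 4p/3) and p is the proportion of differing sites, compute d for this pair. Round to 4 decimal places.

The sequences differ at positions 4 (T/G), 10 (C/T), 15 (A/T), 27 (A/C).
p = 4/28 = 0.142857.
d = −0.75 · ln(1 − (4/3)·0.142857) = −0.75 · ln(0.809524) = −0.75 · (-0.211309) = 0.1585.

0.1585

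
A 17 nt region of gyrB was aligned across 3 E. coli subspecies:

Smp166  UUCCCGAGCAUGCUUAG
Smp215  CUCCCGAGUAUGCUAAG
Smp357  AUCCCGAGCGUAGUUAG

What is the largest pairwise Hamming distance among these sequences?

6

Pairwise Hamming distances:
  Smp166 vs Smp215: 3
  Smp166 vs Smp357: 4
  Smp215 vs Smp357: 6
The largest is 6, between Smp215 and Smp357.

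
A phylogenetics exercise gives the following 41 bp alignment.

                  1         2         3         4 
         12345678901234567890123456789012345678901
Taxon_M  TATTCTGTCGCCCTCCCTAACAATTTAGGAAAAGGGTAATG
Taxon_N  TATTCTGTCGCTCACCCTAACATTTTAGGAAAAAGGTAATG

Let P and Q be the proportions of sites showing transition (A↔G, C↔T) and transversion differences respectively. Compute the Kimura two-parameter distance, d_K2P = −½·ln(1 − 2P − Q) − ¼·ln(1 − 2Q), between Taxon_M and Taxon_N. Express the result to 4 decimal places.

0.1048

The sequences differ at positions 12 (C/T, transition), 14 (T/A, transversion), 23 (A/T, transversion), 34 (G/A, transition).
Of the 4 differences, 2 transitions and 2 transversions over 41 sites: P = 2/41 = 0.048780, Q = 2/41 = 0.048780.
d = −0.5·ln(0.853660) − 0.25·ln(0.902440) = −0.5·(-0.158222) − 0.25·(-0.102653) = 0.1048.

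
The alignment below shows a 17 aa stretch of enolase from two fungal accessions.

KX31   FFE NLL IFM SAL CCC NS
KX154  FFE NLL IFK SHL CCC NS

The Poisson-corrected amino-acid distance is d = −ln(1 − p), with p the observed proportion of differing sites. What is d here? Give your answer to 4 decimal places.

The sequences differ at positions 9 (M/K), 11 (A/H).
p = 2/17 = 0.117647.
d = −ln(1 − 0.117647) = −ln(0.882353) = 0.1252.

0.1252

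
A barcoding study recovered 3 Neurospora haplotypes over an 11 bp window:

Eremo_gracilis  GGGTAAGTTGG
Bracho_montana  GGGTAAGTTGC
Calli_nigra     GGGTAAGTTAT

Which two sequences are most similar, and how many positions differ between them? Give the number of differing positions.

1

Pairwise Hamming distances:
  Eremo_gracilis vs Bracho_montana: 1
  Eremo_gracilis vs Calli_nigra: 2
  Bracho_montana vs Calli_nigra: 2
The smallest is 1, between Eremo_gracilis and Bracho_montana.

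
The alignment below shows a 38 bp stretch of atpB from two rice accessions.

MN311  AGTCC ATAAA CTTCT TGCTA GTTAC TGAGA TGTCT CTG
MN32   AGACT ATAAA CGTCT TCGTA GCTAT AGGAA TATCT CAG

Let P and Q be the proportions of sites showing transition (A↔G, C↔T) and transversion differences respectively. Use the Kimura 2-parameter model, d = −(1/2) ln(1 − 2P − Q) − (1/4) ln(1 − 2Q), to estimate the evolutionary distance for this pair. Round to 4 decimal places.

Differing sites — 3:T/A (Tv); 5:C/T (Ti); 12:T/G (Tv); 17:G/C (Tv); 18:C/G (Tv); 22:T/C (Ti); 25:C/T (Ti); 26:T/A (Tv); 28:A/G (Ti); 29:G/A (Ti); 32:G/A (Ti); 37:T/A (Tv).
Of the 12 differences, 6 transitions and 6 transversions over 38 sites: P = 6/38 = 0.157895, Q = 6/38 = 0.157895.
d = −0.5·ln(0.526315) − 0.25·ln(0.684210) = −0.5·(-0.641855) − 0.25·(-0.379490) = 0.4158.

0.4158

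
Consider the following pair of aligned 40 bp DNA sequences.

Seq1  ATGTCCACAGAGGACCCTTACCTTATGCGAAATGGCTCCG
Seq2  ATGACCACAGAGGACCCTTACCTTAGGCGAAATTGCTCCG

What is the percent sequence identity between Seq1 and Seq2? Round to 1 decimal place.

92.5%

The sequences differ at positions 4 (T/A), 26 (T/G), 34 (G/T).
37 of the 40 sites match, so the percent identity is 37/40 × 100 = 92.5%.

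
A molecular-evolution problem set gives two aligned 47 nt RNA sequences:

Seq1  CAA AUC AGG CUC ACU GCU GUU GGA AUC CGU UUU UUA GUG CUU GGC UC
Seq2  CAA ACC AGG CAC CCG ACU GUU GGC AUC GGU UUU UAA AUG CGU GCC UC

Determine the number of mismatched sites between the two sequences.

11

Mismatches occur at site 5 (U/C), site 11 (U/A), site 13 (A/C), site 15 (U/G), site 16 (G/A), site 24 (A/C), site 28 (C/G), site 35 (U/A), site 37 (G/A), site 41 (U/G), site 44 (G/C).
That gives 11 mismatches out of 47 aligned sites, so the Hamming distance is 11.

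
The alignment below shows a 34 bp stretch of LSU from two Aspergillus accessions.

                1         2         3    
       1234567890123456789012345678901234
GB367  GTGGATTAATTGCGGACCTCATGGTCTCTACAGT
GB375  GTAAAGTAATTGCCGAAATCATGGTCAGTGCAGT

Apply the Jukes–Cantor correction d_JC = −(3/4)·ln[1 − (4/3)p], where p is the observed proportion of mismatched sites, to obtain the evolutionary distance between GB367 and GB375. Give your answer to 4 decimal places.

0.3265

Differing sites — 3:G/A; 4:G/A; 6:T/G; 14:G/C; 17:C/A; 18:C/A; 27:T/A; 28:C/G; 30:A/G.
p = 9/34 = 0.264706.
d = −0.75 · ln(1 − (4/3)·0.264706) = −0.75 · ln(0.647059) = −0.75 · (-0.435318) = 0.3265.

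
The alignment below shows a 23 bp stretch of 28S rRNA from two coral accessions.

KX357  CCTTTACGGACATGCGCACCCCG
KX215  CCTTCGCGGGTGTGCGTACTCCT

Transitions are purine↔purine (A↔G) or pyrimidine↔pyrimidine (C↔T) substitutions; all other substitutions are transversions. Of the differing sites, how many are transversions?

1

The sequences differ at positions 5 (T/C, transition), 6 (A/G, transition), 10 (A/G, transition), 11 (C/T, transition), 12 (A/G, transition), 17 (C/T, transition), 20 (C/T, transition), 23 (G/T, transversion).
Of the 8 differences, 7 transitions and 1 transversion, so the answer is 1.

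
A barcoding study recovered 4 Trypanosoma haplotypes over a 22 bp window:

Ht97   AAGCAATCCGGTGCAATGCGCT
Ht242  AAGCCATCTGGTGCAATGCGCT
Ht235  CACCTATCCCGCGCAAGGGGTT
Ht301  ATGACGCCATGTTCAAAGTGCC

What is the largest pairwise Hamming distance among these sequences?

15

Pairwise Hamming distances:
  Ht97 vs Ht242: 2
  Ht97 vs Ht235: 8
  Ht97 vs Ht301: 11
  Ht242 vs Ht235: 9
  Ht242 vs Ht301: 10
  Ht235 vs Ht301: 15
The largest is 15, between Ht235 and Ht301.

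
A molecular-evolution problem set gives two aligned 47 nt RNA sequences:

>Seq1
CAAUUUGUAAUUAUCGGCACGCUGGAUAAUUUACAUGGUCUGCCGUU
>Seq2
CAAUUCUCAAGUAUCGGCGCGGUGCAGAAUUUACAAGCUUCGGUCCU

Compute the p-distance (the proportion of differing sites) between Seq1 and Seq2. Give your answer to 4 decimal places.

Differing sites — 6:U/C; 7:G/U; 8:U/C; 11:U/G; 19:A/G; 22:C/G; 25:G/C; 27:U/G; 36:U/A; 38:G/C; 40:C/U; 41:U/C; 43:C/G; 44:C/U; 45:G/C; 46:U/C.
There are 16 differences over 47 sites, so p = 16/47 = 0.3404.

0.3404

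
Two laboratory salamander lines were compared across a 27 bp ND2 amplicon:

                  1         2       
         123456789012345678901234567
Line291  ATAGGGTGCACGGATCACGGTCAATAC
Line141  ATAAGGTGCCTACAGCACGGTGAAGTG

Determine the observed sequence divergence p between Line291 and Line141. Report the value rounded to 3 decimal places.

Differing sites — 4:G/A; 10:A/C; 11:C/T; 12:G/A; 13:G/C; 15:T/G; 22:C/G; 25:T/G; 26:A/T; 27:C/G.
There are 10 differences over 27 sites, so p = 10/27 = 0.370.

0.370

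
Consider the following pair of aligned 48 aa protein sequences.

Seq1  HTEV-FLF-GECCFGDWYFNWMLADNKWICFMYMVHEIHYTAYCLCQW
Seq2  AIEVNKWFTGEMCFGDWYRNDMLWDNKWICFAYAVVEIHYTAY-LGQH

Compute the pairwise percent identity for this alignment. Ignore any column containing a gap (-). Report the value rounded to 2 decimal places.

Excluding the 3 gap columns leaves 45 comparable sites.
Mismatches occur at site 1 (H→A), site 2 (T→I), site 6 (F→K), site 7 (L→W), site 12 (C→M), site 19 (F→R), site 21 (W→D), site 24 (A→W), site 32 (M→A), site 34 (M→A), site 36 (H→V), site 46 (C→G), site 48 (W→H).
32 of the 45 comparable sites match, so the percent identity is 32/45 × 100 = 71.11%.

71.11%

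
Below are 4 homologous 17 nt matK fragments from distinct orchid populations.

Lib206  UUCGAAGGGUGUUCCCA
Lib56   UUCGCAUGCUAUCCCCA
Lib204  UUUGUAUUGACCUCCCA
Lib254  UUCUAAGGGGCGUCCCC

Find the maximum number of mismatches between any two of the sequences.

9

Pairwise Hamming distances:
  Lib206 vs Lib56: 5
  Lib206 vs Lib204: 7
  Lib206 vs Lib254: 5
  Lib56 vs Lib204: 8
  Lib56 vs Lib254: 9
  Lib204 vs Lib254: 8
The largest is 9, between Lib56 and Lib254.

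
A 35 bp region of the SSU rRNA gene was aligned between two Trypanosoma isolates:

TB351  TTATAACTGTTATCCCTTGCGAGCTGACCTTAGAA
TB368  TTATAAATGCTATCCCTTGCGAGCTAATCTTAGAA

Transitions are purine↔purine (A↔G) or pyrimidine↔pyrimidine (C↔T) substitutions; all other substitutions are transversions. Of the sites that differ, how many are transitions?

Mismatches occur at site 7 (C→A, transversion), site 10 (T→C, transition), site 26 (G→A, transition), site 28 (C→T, transition).
Of the 4 differences, 3 transitions and 1 transversion, so the answer is 3.

3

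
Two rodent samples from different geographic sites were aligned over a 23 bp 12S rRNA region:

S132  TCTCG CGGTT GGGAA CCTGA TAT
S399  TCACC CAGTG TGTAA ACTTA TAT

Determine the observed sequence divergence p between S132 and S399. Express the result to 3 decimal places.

Mismatches occur at site 3 (T→A), site 5 (G→C), site 7 (G→A), site 10 (T→G), site 11 (G→T), site 13 (G→T), site 16 (C→A), site 19 (G→T).
There are 8 differences over 23 sites, so p = 8/23 = 0.348.

0.348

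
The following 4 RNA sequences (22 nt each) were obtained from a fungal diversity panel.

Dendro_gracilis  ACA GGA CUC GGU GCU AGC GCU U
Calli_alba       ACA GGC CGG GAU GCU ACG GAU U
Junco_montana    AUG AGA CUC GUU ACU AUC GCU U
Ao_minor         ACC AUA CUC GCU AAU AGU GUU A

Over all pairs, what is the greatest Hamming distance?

13

Pairwise Hamming distances:
  Dendro_gracilis vs Calli_alba: 7
  Dendro_gracilis vs Junco_montana: 6
  Dendro_gracilis vs Ao_minor: 9
  Calli_alba vs Junco_montana: 11
  Calli_alba vs Ao_minor: 13
  Junco_montana vs Ao_minor: 9
The largest is 13, between Calli_alba and Ao_minor.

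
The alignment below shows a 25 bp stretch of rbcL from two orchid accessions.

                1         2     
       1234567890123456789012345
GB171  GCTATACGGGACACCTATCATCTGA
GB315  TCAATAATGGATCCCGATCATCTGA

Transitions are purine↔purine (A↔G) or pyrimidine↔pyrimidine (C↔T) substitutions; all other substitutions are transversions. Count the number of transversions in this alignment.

Mismatches occur at site 1 (G→T, transversion), site 3 (T→A, transversion), site 7 (C→A, transversion), site 8 (G→T, transversion), site 12 (C→T, transition), site 13 (A→C, transversion), site 16 (T→G, transversion).
Of the 7 differences, 1 transition and 6 transversions, so the answer is 6.

6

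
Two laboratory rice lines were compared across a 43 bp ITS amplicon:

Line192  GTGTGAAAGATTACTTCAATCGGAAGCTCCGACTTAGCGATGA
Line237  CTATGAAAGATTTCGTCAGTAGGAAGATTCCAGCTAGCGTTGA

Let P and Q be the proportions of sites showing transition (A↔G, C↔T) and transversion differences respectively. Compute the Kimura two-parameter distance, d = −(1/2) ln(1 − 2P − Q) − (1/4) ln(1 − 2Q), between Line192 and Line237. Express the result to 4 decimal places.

Differing sites — 1:G/C (Tv); 3:G/A (Ti); 13:A/T (Tv); 15:T/G (Tv); 19:A/G (Ti); 21:C/A (Tv); 27:C/A (Tv); 29:C/T (Ti); 31:G/C (Tv); 33:C/G (Tv); 34:T/C (Ti); 40:A/T (Tv).
Of the 12 differences, 4 transitions and 8 transversions over 43 sites: P = 4/43 = 0.093023, Q = 8/43 = 0.186047.
d = −0.5·ln(0.627907) − 0.25·ln(0.627906) = −0.5·(-0.465363) − 0.25·(-0.465365) = 0.3490.

0.3490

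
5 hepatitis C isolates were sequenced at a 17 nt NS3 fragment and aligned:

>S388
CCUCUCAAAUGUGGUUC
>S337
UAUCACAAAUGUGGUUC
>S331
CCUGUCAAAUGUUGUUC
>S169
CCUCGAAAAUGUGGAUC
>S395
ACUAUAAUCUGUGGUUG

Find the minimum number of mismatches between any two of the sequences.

2

Pairwise Hamming distances:
  S388 vs S337: 3
  S388 vs S331: 2
  S388 vs S169: 3
  S388 vs S395: 6
  S337 vs S331: 5
  S337 vs S169: 5
  S337 vs S395: 8
  S331 vs S169: 5
  S331 vs S395: 7
  S169 vs S395: 7
The smallest is 2, between S388 and S331.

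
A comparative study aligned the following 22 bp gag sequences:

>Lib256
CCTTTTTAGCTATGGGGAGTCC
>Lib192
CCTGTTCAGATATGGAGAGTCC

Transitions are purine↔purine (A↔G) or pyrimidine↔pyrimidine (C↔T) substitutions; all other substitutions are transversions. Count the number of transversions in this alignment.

2

Differing sites — 4:T/G (Tv); 7:T/C (Ti); 10:C/A (Tv); 16:G/A (Ti).
Of the 4 differences, 2 transitions and 2 transversions, so the answer is 2.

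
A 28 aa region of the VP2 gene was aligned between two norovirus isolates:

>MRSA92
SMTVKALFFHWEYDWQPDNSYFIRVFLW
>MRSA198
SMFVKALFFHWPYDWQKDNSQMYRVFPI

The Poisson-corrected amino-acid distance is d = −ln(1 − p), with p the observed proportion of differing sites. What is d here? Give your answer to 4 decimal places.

0.3365

Differing sites — 3:T/F; 12:E/P; 17:P/K; 21:Y/Q; 22:F/M; 23:I/Y; 27:L/P; 28:W/I.
p = 8/28 = 0.285714.
d = −ln(1 − 0.285714) = −ln(0.714286) = 0.3365.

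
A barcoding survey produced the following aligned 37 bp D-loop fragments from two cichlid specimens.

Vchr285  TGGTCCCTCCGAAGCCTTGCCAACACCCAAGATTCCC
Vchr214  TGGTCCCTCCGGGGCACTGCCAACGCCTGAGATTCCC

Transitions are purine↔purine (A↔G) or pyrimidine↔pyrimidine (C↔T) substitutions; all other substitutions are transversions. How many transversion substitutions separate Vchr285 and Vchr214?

Differing sites — 12:A/G (Ti); 13:A/G (Ti); 16:C/A (Tv); 17:T/C (Ti); 25:A/G (Ti); 28:C/T (Ti); 29:A/G (Ti).
Of the 7 differences, 6 transitions and 1 transversion, so the answer is 1.

1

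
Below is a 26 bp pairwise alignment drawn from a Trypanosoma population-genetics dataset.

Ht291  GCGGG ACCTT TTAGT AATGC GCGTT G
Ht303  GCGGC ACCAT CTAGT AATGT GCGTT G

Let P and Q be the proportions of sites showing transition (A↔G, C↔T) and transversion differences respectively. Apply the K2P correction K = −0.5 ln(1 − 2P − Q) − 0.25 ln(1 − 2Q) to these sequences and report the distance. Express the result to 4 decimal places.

0.1729

Mismatches occur at site 5 (G↔C, transversion), site 9 (T↔A, transversion), site 11 (T↔C, transition), site 20 (C↔T, transition).
Of the 4 differences, 2 transitions and 2 transversions over 26 sites: P = 2/26 = 0.076923, Q = 2/26 = 0.076923.
d = −0.5·ln(0.769231) − 0.25·ln(0.846154) = −0.5·(-0.262364) − 0.25·(-0.167054) = 0.1729.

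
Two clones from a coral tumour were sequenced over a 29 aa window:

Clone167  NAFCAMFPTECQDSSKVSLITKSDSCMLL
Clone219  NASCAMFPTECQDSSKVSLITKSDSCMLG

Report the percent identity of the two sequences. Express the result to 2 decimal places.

93.10%

Differing sites — 3:F/S; 29:L/G.
27 of the 29 sites match, so the percent identity is 27/29 × 100 = 93.10%.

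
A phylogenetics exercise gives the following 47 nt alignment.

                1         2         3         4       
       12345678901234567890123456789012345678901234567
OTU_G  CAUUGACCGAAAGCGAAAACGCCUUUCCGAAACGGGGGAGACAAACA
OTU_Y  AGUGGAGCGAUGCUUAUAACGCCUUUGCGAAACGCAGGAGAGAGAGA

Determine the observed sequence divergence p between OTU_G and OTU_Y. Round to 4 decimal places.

0.3404

Mismatches occur at site 1 (C/A), site 2 (A/G), site 4 (U/G), site 7 (C/G), site 11 (A/U), site 12 (A/G), site 13 (G/C), site 14 (C/U), site 15 (G/U), site 17 (A/U), site 27 (C/G), site 35 (G/C), site 36 (G/A), site 42 (C/G), site 44 (A/G), site 46 (C/G).
There are 16 differences over 47 sites, so p = 16/47 = 0.3404.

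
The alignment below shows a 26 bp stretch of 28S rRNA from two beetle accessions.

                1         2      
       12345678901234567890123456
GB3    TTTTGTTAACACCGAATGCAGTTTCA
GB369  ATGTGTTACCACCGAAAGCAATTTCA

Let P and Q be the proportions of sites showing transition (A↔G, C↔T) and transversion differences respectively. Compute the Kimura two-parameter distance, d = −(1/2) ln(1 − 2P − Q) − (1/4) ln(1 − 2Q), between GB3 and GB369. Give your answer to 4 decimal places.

0.2231

Mismatches occur at site 1 (T↔A, transversion), site 3 (T↔G, transversion), site 9 (A↔C, transversion), site 17 (T↔A, transversion), site 21 (G↔A, transition).
Of the 5 differences, 1 transition and 4 transversions over 26 sites: P = 1/26 = 0.038462, Q = 4/26 = 0.153846.
d = −0.5·ln(0.769230) − 0.25·ln(0.692308) = −0.5·(-0.262365) − 0.25·(-0.367724) = 0.2231.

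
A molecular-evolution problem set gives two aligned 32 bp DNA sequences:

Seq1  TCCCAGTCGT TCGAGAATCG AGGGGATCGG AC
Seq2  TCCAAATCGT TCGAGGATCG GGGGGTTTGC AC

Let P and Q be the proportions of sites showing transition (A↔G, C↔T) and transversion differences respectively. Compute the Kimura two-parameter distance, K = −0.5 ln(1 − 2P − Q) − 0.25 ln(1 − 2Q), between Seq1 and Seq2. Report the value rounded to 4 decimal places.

0.2625

Mismatches occur at site 4 (C/A, transversion), site 6 (G/A, transition), site 16 (A/G, transition), site 21 (A/G, transition), site 26 (A/T, transversion), site 28 (C/T, transition), site 30 (G/C, transversion).
Of the 7 differences, 4 transitions and 3 transversions over 32 sites: P = 4/32 = 0.125000, Q = 3/32 = 0.093750.
d = −0.5·ln(0.656250) − 0.25·ln(0.812500) = −0.5·(-0.421213) − 0.25·(-0.207639) = 0.2625.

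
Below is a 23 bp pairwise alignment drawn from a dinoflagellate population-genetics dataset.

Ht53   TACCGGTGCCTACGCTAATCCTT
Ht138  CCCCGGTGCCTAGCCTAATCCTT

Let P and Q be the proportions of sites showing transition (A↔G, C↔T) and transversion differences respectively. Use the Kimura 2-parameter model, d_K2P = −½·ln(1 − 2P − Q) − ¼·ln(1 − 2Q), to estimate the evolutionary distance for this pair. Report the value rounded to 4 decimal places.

0.1981

Differing sites — 1:T/C (Ti); 2:A/C (Tv); 13:C/G (Tv); 14:G/C (Tv).
Of the 4 differences, 1 transition and 3 transversions over 23 sites: P = 1/23 = 0.043478, Q = 3/23 = 0.130435.
d = −0.5·ln(0.782609) − 0.25·ln(0.739130) = −0.5·(-0.245122) − 0.25·(-0.302281) = 0.1981.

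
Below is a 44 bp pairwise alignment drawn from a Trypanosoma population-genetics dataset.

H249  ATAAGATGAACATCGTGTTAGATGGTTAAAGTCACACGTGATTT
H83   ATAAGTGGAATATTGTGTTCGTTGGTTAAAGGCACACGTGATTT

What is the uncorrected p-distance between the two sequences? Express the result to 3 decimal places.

0.159

Differing sites — 6:A/T; 7:T/G; 11:C/T; 14:C/T; 20:A/C; 22:A/T; 32:T/G.
There are 7 differences over 44 sites, so p = 7/44 = 0.159.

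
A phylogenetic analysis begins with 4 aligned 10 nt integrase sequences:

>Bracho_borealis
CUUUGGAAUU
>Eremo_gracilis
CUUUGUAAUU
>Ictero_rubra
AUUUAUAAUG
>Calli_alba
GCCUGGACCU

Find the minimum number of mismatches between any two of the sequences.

1

Pairwise Hamming distances:
  Bracho_borealis vs Eremo_gracilis: 1
  Bracho_borealis vs Ictero_rubra: 4
  Bracho_borealis vs Calli_alba: 5
  Eremo_gracilis vs Ictero_rubra: 3
  Eremo_gracilis vs Calli_alba: 6
  Ictero_rubra vs Calli_alba: 8
The smallest is 1, between Bracho_borealis and Eremo_gracilis.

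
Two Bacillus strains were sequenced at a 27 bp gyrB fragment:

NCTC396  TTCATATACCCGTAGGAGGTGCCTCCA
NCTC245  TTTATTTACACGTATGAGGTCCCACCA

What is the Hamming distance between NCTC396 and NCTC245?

6

Mismatches occur at site 3 (C/T), site 6 (A/T), site 10 (C/A), site 15 (G/T), site 21 (G/C), site 24 (T/A).
That gives 6 mismatches out of 27 aligned sites, so the Hamming distance is 6.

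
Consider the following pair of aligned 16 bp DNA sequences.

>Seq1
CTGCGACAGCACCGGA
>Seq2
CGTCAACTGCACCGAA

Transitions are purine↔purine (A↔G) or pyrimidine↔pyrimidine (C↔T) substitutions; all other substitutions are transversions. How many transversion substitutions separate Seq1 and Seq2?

Differing sites — 2:T/G (Tv); 3:G/T (Tv); 5:G/A (Ti); 8:A/T (Tv); 15:G/A (Ti).
Of the 5 differences, 2 transitions and 3 transversions, so the answer is 3.

3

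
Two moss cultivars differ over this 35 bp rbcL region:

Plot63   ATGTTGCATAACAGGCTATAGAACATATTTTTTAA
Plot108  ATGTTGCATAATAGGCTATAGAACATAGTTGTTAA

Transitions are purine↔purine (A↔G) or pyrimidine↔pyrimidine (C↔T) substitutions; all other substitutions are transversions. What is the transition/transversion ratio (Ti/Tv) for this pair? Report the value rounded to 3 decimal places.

0.500

The sequences differ at positions 12 (C/T, transition), 28 (T/G, transversion), 31 (T/G, transversion).
Of the 3 differences, 1 transition and 2 transversions, so Ti/Tv = 1/2 = 0.500.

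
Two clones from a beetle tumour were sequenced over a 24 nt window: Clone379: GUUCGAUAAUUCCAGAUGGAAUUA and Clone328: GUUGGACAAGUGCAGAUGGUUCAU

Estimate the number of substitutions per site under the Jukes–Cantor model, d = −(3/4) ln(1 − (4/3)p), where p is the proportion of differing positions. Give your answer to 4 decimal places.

0.5199

Differing sites — 4:C/G; 7:U/C; 10:U/G; 12:C/G; 20:A/U; 21:A/U; 22:U/C; 23:U/A; 24:A/U.
p = 9/24 = 0.375000.
d = −0.75 · ln(1 − (4/3)·0.375000) = −0.75 · ln(0.500000) = −0.75 · (-0.693147) = 0.5199.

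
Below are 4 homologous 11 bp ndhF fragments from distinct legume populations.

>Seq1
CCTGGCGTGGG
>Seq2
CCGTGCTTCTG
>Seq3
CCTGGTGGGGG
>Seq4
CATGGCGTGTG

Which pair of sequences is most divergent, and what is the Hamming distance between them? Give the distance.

Pairwise Hamming distances:
  Seq1 vs Seq2: 5
  Seq1 vs Seq3: 2
  Seq1 vs Seq4: 2
  Seq2 vs Seq3: 7
  Seq2 vs Seq4: 5
  Seq3 vs Seq4: 4
The largest is 7, between Seq2 and Seq3.

7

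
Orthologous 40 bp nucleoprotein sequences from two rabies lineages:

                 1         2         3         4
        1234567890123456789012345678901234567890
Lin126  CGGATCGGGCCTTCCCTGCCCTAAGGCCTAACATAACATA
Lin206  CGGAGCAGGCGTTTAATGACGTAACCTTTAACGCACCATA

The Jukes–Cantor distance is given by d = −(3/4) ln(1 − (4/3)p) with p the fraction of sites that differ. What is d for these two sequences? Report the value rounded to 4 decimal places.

Differing sites — 5:T/G; 7:G/A; 11:C/G; 14:C/T; 15:C/A; 16:C/A; 19:C/A; 21:C/G; 25:G/C; 26:G/C; 27:C/T; 28:C/T; 33:A/G; 34:T/C; 36:A/C.
p = 15/40 = 0.375000.
d = −0.75 · ln(1 − (4/3)·0.375000) = −0.75 · ln(0.500000) = −0.75 · (-0.693147) = 0.5199.

0.5199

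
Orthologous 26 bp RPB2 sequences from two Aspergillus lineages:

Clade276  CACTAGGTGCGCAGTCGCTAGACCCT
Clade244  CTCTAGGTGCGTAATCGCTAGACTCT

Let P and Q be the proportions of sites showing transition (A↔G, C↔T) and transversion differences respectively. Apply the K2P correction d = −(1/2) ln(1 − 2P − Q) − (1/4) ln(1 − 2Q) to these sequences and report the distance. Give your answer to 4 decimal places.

The sequences differ at positions 2 (A/T, transversion), 12 (C/T, transition), 14 (G/A, transition), 24 (C/T, transition).
Of the 4 differences, 3 transitions and 1 transversion over 26 sites: P = 3/26 = 0.115385, Q = 1/26 = 0.038462.
d = −0.5·ln(0.730768) − 0.25·ln(0.923076) = −0.5·(-0.313659) − 0.25·(-0.080044) = 0.1768.

0.1768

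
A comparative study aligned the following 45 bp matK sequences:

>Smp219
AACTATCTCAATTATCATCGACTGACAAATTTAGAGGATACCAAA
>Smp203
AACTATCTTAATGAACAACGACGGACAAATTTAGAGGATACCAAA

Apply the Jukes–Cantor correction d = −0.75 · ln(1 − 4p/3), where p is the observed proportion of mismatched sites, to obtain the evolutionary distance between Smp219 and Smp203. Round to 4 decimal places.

Mismatches occur at site 9 (C/T), site 13 (T/G), site 15 (T/A), site 18 (T/A), site 23 (T/G).
p = 5/45 = 0.111111.
d = −0.75 · ln(1 − (4/3)·0.111111) = −0.75 · ln(0.851852) = −0.75 · (-0.160342) = 0.1203.

0.1203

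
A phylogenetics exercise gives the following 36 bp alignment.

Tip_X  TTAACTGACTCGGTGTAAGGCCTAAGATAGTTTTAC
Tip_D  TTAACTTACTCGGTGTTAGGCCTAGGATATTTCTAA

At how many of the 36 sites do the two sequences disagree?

6

Differing sites — 7:G/T; 17:A/T; 25:A/G; 30:G/T; 33:T/C; 36:C/A.
That gives 6 mismatches out of 36 aligned sites, so the Hamming distance is 6.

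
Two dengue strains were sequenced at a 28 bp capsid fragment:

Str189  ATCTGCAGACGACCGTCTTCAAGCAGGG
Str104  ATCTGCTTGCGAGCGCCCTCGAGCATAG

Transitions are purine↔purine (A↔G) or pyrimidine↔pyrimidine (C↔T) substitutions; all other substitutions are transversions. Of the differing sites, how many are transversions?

The sequences differ at positions 7 (A/T, transversion), 8 (G/T, transversion), 9 (A/G, transition), 13 (C/G, transversion), 16 (T/C, transition), 18 (T/C, transition), 21 (A/G, transition), 26 (G/T, transversion), 27 (G/A, transition).
Of the 9 differences, 5 transitions and 4 transversions, so the answer is 4.

4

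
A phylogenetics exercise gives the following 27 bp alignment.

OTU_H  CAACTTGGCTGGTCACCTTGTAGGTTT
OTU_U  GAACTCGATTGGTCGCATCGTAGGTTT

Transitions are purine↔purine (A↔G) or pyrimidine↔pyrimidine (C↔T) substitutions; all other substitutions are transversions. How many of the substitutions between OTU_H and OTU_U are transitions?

Mismatches occur at site 1 (C/G, transversion), site 6 (T/C, transition), site 8 (G/A, transition), site 9 (C/T, transition), site 15 (A/G, transition), site 17 (C/A, transversion), site 19 (T/C, transition).
Of the 7 differences, 5 transitions and 2 transversions, so the answer is 5.

5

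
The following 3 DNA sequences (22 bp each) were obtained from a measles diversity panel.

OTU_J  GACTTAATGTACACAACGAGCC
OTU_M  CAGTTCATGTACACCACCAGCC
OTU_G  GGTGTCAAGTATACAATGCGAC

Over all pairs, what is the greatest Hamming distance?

Pairwise Hamming distances:
  OTU_J vs OTU_M: 5
  OTU_J vs OTU_G: 9
  OTU_M vs OTU_G: 11
The largest is 11, between OTU_M and OTU_G.

11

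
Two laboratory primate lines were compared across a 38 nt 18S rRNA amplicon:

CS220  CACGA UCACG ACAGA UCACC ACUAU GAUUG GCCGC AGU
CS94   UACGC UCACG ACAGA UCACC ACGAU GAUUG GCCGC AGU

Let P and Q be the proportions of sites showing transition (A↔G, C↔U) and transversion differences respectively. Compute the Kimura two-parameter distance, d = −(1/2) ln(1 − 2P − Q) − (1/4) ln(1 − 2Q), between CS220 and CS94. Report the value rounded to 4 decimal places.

Differing sites — 1:C/U (Ti); 5:A/C (Tv); 23:U/G (Tv).
Of the 3 differences, 1 transition and 2 transversions over 38 sites: P = 1/38 = 0.026316, Q = 2/38 = 0.052632.
d = −0.5·ln(0.894736) − 0.25·ln(0.894736) = −0.5·(-0.111227) − 0.25·(-0.111227) = 0.0834.

0.0834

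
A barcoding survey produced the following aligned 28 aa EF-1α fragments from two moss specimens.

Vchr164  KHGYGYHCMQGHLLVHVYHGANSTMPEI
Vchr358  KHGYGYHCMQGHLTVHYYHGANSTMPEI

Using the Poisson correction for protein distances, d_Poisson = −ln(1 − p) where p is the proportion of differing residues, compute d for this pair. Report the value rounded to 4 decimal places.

Differing sites — 14:L/T; 17:V/Y.
p = 2/28 = 0.071429.
d = −ln(1 − 0.071429) = −ln(0.928571) = 0.0741.

0.0741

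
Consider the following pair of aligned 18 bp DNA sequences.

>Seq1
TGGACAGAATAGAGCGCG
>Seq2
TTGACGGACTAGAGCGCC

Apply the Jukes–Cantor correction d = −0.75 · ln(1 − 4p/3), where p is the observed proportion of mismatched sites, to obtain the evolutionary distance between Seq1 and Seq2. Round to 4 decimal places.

0.2635

Differing sites — 2:G/T; 6:A/G; 9:A/C; 18:G/C.
p = 4/18 = 0.222222.
d = −0.75 · ln(1 − (4/3)·0.222222) = −0.75 · ln(0.703704) = −0.75 · (-0.351397) = 0.2635.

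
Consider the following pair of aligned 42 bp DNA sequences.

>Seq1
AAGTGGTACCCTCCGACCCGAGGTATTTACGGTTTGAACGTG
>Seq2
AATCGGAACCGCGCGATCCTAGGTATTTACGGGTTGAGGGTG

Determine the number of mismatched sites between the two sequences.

11

The sequences differ at positions 3 (G/T), 4 (T/C), 7 (T/A), 11 (C/G), 12 (T/C), 13 (C/G), 17 (C/T), 20 (G/T), 33 (T/G), 38 (A/G), 39 (C/G).
That gives 11 mismatches out of 42 aligned sites, so the Hamming distance is 11.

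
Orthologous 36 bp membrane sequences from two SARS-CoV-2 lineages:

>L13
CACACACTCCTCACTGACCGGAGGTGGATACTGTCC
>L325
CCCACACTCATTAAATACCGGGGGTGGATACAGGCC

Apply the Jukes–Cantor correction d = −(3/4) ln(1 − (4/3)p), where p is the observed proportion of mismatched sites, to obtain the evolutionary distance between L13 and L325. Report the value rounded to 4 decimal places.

Differing sites — 2:A/C; 10:C/A; 12:C/T; 14:C/A; 15:T/A; 16:G/T; 22:A/G; 32:T/A; 34:T/G.
p = 9/36 = 0.250000.
d = −0.75 · ln(1 − (4/3)·0.250000) = −0.75 · ln(0.666667) = −0.75 · (-0.405465) = 0.3041.

0.3041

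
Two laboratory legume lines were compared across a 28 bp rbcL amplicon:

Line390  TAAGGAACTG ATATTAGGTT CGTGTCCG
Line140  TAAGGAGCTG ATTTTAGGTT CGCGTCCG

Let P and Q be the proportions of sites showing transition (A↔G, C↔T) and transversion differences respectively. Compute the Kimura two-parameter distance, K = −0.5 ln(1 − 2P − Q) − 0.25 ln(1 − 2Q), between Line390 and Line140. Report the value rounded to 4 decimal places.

The sequences differ at positions 7 (A/G, transition), 13 (A/T, transversion), 23 (T/C, transition).
Of the 3 differences, 2 transitions and 1 transversion over 28 sites: P = 2/28 = 0.071429, Q = 1/28 = 0.035714.
d = −0.5·ln(0.821428) − 0.25·ln(0.928572) = −0.5·(-0.196711) − 0.25·(-0.074107) = 0.1169.

0.1169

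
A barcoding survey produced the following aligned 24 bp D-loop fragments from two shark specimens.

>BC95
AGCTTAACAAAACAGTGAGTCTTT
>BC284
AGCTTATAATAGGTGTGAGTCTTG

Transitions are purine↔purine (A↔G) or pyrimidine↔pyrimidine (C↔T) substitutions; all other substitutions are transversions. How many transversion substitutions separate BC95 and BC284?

6

Differing sites — 7:A/T (Tv); 8:C/A (Tv); 10:A/T (Tv); 12:A/G (Ti); 13:C/G (Tv); 14:A/T (Tv); 24:T/G (Tv).
Of the 7 differences, 1 transition and 6 transversions, so the answer is 6.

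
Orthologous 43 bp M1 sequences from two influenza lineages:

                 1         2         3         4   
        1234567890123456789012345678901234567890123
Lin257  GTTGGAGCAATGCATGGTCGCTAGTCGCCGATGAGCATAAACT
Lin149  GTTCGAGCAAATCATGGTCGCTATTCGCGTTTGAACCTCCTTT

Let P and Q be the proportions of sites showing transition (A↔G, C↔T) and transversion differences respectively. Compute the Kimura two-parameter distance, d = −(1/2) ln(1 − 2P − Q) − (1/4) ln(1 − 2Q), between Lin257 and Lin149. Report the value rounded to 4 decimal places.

0.3937

Mismatches occur at site 4 (G↔C, transversion), site 11 (T↔A, transversion), site 12 (G↔T, transversion), site 24 (G↔T, transversion), site 29 (C↔G, transversion), site 30 (G↔T, transversion), site 31 (A↔T, transversion), site 35 (G↔A, transition), site 37 (A↔C, transversion), site 39 (A↔C, transversion), site 40 (A↔C, transversion), site 41 (A↔T, transversion), site 42 (C↔T, transition).
Of the 13 differences, 2 transitions and 11 transversions over 43 sites: P = 2/43 = 0.046512, Q = 11/43 = 0.255814.
d = −0.5·ln(0.651162) − 0.25·ln(0.488372) = −0.5·(-0.428997) − 0.25·(-0.716678) = 0.3937.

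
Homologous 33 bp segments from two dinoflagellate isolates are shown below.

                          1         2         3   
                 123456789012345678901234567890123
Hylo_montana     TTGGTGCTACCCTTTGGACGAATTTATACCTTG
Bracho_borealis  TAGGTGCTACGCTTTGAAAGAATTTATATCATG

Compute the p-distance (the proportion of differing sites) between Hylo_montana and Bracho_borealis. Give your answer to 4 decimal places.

The sequences differ at positions 2 (T/A), 11 (C/G), 17 (G/A), 19 (C/A), 29 (C/T), 31 (T/A).
There are 6 differences over 33 sites, so p = 6/33 = 0.1818.

0.1818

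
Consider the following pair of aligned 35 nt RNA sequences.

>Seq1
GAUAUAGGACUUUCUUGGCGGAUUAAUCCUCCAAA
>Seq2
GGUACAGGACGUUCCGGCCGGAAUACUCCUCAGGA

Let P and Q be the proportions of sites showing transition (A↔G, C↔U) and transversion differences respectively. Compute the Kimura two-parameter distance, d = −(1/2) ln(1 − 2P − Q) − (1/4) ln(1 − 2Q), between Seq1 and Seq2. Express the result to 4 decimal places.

Differing sites — 2:A/G (Ti); 5:U/C (Ti); 11:U/G (Tv); 15:U/C (Ti); 16:U/G (Tv); 18:G/C (Tv); 23:U/A (Tv); 26:A/C (Tv); 32:C/A (Tv); 33:A/G (Ti); 34:A/G (Ti).
Of the 11 differences, 5 transitions and 6 transversions over 35 sites: P = 5/35 = 0.142857, Q = 6/35 = 0.171429.
d = −0.5·ln(0.542857) − 0.25·ln(0.657142) = −0.5·(-0.610909) − 0.25·(-0.419855) = 0.4104.

0.4104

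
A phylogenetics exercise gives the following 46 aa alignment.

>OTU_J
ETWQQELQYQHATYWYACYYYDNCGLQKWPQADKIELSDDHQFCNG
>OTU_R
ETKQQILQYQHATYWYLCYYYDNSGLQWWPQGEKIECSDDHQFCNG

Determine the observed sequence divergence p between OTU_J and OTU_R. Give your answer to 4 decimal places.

Mismatches occur at site 3 (W↔K), site 6 (E↔I), site 17 (A↔L), site 24 (C↔S), site 28 (K↔W), site 32 (A↔G), site 33 (D↔E), site 37 (L↔C).
There are 8 differences over 46 sites, so p = 8/46 = 0.1739.

0.1739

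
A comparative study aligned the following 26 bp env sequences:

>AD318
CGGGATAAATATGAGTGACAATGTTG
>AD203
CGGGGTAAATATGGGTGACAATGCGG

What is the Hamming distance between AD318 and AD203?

Differing sites — 5:A/G; 14:A/G; 24:T/C; 25:T/G.
That gives 4 mismatches out of 26 aligned sites, so the Hamming distance is 4.

4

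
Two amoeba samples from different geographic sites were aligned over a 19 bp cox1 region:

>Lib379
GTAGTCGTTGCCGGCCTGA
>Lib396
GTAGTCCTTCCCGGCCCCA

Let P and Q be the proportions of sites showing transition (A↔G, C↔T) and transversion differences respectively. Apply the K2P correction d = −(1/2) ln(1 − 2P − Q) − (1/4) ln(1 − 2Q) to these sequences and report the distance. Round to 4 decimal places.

0.2476

Mismatches occur at site 7 (G/C, transversion), site 10 (G/C, transversion), site 17 (T/C, transition), site 18 (G/C, transversion).
Of the 4 differences, 1 transition and 3 transversions over 19 sites: P = 1/19 = 0.052632, Q = 3/19 = 0.157895.
d = −0.5·ln(0.736841) − 0.25·ln(0.684210) = −0.5·(-0.305383) − 0.25·(-0.379490) = 0.2476.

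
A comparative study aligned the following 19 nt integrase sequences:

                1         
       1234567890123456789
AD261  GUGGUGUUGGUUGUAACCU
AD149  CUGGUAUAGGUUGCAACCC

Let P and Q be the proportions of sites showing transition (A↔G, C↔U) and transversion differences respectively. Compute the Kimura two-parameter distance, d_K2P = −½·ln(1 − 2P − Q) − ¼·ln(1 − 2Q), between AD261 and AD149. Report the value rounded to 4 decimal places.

0.3324

Differing sites — 1:G/C (Tv); 6:G/A (Ti); 8:U/A (Tv); 14:U/C (Ti); 19:U/C (Ti).
Of the 5 differences, 3 transitions and 2 transversions over 19 sites: P = 3/19 = 0.157895, Q = 2/19 = 0.105263.
d = −0.5·ln(0.578947) − 0.25·ln(0.789474) = −0.5·(-0.546544) − 0.25·(-0.236388) = 0.3324.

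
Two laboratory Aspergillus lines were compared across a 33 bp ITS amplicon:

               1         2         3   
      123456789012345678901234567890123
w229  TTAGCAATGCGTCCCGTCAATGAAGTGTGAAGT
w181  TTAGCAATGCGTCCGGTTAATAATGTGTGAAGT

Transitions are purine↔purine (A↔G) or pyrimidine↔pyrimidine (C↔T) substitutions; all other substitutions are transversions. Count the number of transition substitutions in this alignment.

2

Mismatches occur at site 15 (C/G, transversion), site 18 (C/T, transition), site 22 (G/A, transition), site 24 (A/T, transversion).
Of the 4 differences, 2 transitions and 2 transversions, so the answer is 2.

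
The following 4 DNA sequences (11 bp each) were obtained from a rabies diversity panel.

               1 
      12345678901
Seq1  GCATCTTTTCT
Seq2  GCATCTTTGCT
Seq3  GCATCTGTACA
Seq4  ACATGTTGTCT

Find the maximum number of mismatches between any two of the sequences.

6

Pairwise Hamming distances:
  Seq1 vs Seq2: 1
  Seq1 vs Seq3: 3
  Seq1 vs Seq4: 3
  Seq2 vs Seq3: 3
  Seq2 vs Seq4: 4
  Seq3 vs Seq4: 6
The largest is 6, between Seq3 and Seq4.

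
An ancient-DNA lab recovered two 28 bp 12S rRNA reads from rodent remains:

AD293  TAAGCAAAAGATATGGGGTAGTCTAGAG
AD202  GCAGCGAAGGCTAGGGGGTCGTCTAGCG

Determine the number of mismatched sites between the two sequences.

Differing sites — 1:T/G; 2:A/C; 6:A/G; 9:A/G; 11:A/C; 14:T/G; 20:A/C; 27:A/C.
That gives 8 mismatches out of 28 aligned sites, so the Hamming distance is 8.

8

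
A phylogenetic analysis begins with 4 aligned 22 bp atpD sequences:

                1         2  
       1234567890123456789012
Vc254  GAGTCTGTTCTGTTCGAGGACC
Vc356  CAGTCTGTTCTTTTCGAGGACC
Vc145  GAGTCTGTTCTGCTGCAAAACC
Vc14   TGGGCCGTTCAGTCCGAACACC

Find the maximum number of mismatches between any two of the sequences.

Pairwise Hamming distances:
  Vc254 vs Vc356: 2
  Vc254 vs Vc145: 5
  Vc254 vs Vc14: 8
  Vc356 vs Vc145: 7
  Vc356 vs Vc14: 9
  Vc145 vs Vc14: 10
The largest is 10, between Vc145 and Vc14.

10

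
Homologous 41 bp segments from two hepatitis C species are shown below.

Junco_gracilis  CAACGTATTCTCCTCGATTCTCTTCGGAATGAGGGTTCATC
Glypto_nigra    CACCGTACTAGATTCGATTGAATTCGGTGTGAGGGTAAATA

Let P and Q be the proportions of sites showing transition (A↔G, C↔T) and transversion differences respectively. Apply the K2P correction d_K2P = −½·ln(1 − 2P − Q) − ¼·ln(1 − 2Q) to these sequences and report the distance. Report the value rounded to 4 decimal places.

The sequences differ at positions 3 (A/C, transversion), 8 (T/C, transition), 10 (C/A, transversion), 11 (T/G, transversion), 12 (C/A, transversion), 13 (C/T, transition), 20 (C/G, transversion), 21 (T/A, transversion), 22 (C/A, transversion), 28 (A/T, transversion), 29 (A/G, transition), 37 (T/A, transversion), 38 (C/A, transversion), 41 (C/A, transversion).
Of the 14 differences, 3 transitions and 11 transversions over 41 sites: P = 3/41 = 0.073171, Q = 11/41 = 0.268293.
d = −0.5·ln(0.585365) − 0.25·ln(0.463414) = −0.5·(-0.535520) − 0.25·(-0.769134) = 0.4600.

0.4600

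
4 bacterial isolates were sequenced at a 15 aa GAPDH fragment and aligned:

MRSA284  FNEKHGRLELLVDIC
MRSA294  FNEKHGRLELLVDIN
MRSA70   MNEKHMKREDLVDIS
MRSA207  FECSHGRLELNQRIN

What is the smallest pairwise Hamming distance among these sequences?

Pairwise Hamming distances:
  MRSA284 vs MRSA294: 1
  MRSA284 vs MRSA70: 6
  MRSA284 vs MRSA207: 7
  MRSA294 vs MRSA70: 6
  MRSA294 vs MRSA207: 6
  MRSA70 vs MRSA207: 12
The smallest is 1, between MRSA284 and MRSA294.

1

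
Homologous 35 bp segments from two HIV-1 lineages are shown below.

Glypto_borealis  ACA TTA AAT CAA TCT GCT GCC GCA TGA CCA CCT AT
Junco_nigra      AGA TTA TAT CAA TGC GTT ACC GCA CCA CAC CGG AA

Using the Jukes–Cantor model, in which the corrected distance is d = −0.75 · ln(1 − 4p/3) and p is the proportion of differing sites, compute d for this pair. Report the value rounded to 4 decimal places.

0.5128

Mismatches occur at site 2 (C→G), site 7 (A→T), site 14 (C→G), site 15 (T→C), site 17 (C→T), site 19 (G→A), site 25 (T→C), site 26 (G→C), site 29 (C→A), site 30 (A→C), site 32 (C→G), site 33 (T→G), site 35 (T→A).
p = 13/35 = 0.371429.
d = −0.75 · ln(1 − (4/3)·0.371429) = −0.75 · ln(0.504761) = −0.75 · (-0.683670) = 0.5128.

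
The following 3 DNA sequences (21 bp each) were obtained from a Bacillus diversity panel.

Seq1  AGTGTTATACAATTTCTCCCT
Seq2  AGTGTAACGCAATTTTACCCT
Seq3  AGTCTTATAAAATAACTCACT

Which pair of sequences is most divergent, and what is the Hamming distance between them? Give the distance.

Pairwise Hamming distances:
  Seq1 vs Seq2: 5
  Seq1 vs Seq3: 5
  Seq2 vs Seq3: 10
The largest is 10, between Seq2 and Seq3.

10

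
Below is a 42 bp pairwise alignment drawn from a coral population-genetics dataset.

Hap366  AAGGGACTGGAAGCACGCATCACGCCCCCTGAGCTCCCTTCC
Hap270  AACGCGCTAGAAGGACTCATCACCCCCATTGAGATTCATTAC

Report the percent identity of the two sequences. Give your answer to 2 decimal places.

69.05%

Differing sites — 3:G/C; 5:G/C; 6:A/G; 9:G/A; 14:C/G; 17:G/T; 24:G/C; 28:C/A; 29:C/T; 34:C/A; 36:C/T; 38:C/A; 41:C/A.
29 of the 42 sites match, so the percent identity is 29/42 × 100 = 69.05%.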